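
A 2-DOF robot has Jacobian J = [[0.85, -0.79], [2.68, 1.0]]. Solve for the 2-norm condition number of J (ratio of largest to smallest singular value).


JJ^T eigenvalues: trace(JJ^T) = 9.5290, det(JJ^T) = det(J)^2 = 8.80427584
s_max^2 = (9.5290 + sqrt(55.58473764))/2 = 8.49225863
s_min^2 = (9.5290 - sqrt(55.58473764))/2 = 1.03674137
kappa = s_max/s_min = sqrt(8.49225863/1.03674137) = 2.8620

2.8620


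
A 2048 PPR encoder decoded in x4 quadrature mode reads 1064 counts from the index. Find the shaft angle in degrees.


angle = counts * 360 / (PPR*4) = 1064 * 360 / 8192 = 46.7578

46.7578 degrees


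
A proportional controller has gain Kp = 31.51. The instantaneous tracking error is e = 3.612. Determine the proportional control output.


u_P = Kp * e = 31.51 * 3.612 = 113.8141

113.8141


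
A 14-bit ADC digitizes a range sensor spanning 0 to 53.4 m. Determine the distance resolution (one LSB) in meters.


res = range / 2^n = 53.4/2^14 = 53.4/16384 = 0.0033

0.0033 m


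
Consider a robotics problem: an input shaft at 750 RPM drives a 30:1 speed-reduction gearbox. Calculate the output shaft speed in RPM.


omega_out = omega_in / N = 750 / 30 = 25.0000

25.0000 RPM


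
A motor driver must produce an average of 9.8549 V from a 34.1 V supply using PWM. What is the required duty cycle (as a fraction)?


D = V_avg/V_supply = 9.8549/34.1 = 0.2890

0.2890


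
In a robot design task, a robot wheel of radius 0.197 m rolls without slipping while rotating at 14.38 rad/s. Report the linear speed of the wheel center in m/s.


v = omega * r = 14.38 * 0.197 = 2.8329

2.8329 m/s


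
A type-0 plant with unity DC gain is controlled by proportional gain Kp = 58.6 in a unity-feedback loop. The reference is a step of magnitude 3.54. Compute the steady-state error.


e_ss = R/(1 + Kp) = 3.54/(1 + 58.6) = 3.54/59.6000 = 0.0594

0.0594


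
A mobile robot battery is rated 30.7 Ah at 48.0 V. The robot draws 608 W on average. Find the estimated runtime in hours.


E = 30.7*48.0 = 1473.6000 Wh
t = E/P = 1473.6000/608 = 2.4237

2.4237 hours


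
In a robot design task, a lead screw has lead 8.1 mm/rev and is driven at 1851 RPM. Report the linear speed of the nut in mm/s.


v = lead * (RPM/60) = 8.1*1851/60 = 249.8850

249.8850 mm/s


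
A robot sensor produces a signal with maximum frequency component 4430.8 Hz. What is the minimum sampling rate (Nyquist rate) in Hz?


f_s,min = 2*f_max = 2*4430.8 = 8861.6000

8861.6000 Hz


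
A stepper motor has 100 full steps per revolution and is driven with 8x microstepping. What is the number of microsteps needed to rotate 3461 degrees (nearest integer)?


step_size = 360/(100*8) = 360/800 = 0.450000 deg
n = 3461/(360/800) = 3461*800/360 = 7691.1111 -> 7691

7691 steps


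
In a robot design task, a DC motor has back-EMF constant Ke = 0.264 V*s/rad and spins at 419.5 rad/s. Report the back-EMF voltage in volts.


V_emf = Ke * omega = 0.264*419.5 = 110.7480

110.7480 V


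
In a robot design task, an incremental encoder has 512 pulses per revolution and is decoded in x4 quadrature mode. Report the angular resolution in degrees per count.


resolution = 360 / (PPR * 4) = 360 / 2048 = 0.1758

0.1758 degrees


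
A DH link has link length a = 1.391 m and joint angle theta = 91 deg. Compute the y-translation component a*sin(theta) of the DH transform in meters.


a*sin(theta) = 1.391*sin(91 deg) = 1.3908

1.3908 m


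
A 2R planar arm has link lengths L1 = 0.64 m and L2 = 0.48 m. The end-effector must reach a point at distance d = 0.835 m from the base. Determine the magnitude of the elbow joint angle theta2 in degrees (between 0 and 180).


cos(th2) = (d^2 - L1^2 - L2^2)/(2*L1*L2) = (0.835^2 - 0.64^2 - 0.48^2)/(2*0.64*0.48) = 0.09313965
th2 = acos(0.09313965) = 84.6557 deg

84.6557 degrees


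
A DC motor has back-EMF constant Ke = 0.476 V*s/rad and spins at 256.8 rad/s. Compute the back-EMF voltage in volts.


V_emf = Ke * omega = 0.476*256.8 = 122.2368

122.2368 V


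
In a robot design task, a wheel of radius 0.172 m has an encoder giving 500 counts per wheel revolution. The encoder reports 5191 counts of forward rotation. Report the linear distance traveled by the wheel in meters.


revs = 5191/500 = 10.382000
d = revs * 2*pi*r = 10.382000 * 2*pi*0.172 = 11.2199

11.2199 m


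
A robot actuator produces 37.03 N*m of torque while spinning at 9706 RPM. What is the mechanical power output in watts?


omega = 9706 * 2*pi/60 = 1016.409943 rad/s
P = tau * omega = 37.03 * 1016.409943 = 37637.6602

37637.6602 W


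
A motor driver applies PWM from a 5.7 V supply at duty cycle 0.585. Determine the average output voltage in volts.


V_avg = V_supply * D = 5.7*0.585 = 3.3345

3.3345 V


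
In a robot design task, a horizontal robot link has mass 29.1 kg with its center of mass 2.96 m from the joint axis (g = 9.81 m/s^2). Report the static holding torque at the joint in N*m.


tau = m*g*L = 29.1 * 9.81 * 2.96 = 844.9942

844.9942 N*m


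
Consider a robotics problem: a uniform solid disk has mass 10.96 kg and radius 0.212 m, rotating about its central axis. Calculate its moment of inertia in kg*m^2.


I = (1/2)*m*R^2 = 0.5*10.96*0.212^2 = 0.2463

0.2463 kg*m^2


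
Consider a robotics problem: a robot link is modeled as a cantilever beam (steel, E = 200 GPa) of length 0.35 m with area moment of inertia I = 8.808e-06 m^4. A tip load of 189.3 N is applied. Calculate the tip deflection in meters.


delta = F*L^3/(3*E*I) = 189.3*0.35^3/(3*2.000e+11*8.808e-06)
      = 8.1162375/5284800 = 1.5358e-06

1.5358e-06 m


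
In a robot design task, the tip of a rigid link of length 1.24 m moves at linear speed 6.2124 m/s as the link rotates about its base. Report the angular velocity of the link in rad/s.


omega = v / L = 6.2124 / 1.24 = 5.0100

5.0100 rad/s


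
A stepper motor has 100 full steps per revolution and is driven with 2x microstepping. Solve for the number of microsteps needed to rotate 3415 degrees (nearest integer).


step_size = 360/(100*2) = 360/200 = 1.800000 deg
n = 3415/(360/200) = 3415*200/360 = 1897.2222 -> 1897

1897 steps


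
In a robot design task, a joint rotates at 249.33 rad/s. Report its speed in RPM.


RPM = 249.33 * 60/(2*pi) = 2380.9261

2380.9261 RPM


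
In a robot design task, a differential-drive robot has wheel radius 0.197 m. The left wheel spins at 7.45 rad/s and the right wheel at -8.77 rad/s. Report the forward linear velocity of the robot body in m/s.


v = r*(wR + wL)/2 = 0.197*(-8.77 + 7.45)/2 = -0.1300

-0.1300 m/s


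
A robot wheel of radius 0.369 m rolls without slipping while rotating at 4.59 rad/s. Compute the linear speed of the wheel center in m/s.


v = omega * r = 4.59 * 0.369 = 1.6937

1.6937 m/s


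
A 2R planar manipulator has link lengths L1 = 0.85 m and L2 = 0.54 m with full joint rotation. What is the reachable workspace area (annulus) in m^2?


r_max = L1 + L2 = 1.3900, r_min = |L1 - L2| = 0.3100
A = pi*(r_max^2 - r_min^2) = pi*(1.9321 - 0.0961) = 5.7680

5.7680 m^2


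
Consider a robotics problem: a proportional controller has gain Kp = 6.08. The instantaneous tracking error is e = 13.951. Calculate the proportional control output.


u_P = Kp * e = 6.08 * 13.951 = 84.8221

84.8221


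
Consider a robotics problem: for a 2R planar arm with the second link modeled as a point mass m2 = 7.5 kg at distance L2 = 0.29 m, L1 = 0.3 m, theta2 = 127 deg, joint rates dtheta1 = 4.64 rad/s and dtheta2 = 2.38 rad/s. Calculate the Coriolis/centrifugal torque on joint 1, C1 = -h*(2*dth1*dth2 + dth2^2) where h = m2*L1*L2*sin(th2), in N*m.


h = m2*L1*L2*sin(th2) = 7.5*0.3*0.29*sin(127 deg) = 0.521110
C1 = -h*(2*4.64*2.38 + 2.38^2) = -0.521110*27.7508 = -14.4612

-14.4612 N*m


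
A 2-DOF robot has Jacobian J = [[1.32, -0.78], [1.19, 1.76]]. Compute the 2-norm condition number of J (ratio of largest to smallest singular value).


JJ^T eigenvalues: trace(JJ^T) = 6.8645, det(JJ^T) = det(J)^2 = 10.57160196
s_max^2 = (6.8645 + sqrt(4.83495241))/2 = 4.53167626
s_min^2 = (6.8645 - sqrt(4.83495241))/2 = 2.33282374
kappa = s_max/s_min = sqrt(4.53167626/2.33282374) = 1.3938

1.3938


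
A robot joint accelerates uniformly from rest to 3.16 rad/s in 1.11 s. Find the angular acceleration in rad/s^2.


alpha = delta_omega / t = 3.16 / 1.11 = 2.8468

2.8468 rad/s^2


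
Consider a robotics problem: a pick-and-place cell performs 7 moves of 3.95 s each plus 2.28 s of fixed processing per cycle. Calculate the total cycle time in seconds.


T = 7*3.95 + 2.28 = 29.9300

29.9300 s


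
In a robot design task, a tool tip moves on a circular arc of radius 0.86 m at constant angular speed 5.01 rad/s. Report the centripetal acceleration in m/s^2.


a_c = omega^2 * r = 5.01^2 * 0.86 = 21.5861

21.5861 m/s^2


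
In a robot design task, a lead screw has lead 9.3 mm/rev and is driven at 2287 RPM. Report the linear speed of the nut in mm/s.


v = lead * (RPM/60) = 9.3*2287/60 = 354.4850

354.4850 mm/s


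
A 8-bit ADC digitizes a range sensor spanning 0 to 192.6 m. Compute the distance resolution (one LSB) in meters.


res = range / 2^n = 192.6/2^8 = 192.6/256 = 0.7523

0.7523 m


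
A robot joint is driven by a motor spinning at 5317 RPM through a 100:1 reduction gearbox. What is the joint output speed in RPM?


omega_joint = omega_motor / N = 5317 / 100 = 53.1700

53.1700 RPM


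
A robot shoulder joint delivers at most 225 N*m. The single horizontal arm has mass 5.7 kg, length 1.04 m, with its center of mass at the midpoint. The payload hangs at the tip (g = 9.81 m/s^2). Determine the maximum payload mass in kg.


tau_arm = m_arm*g*(L/2) = 5.7*9.81*1.04/2 = 29.0768 N*m
tau_payload = tau_max - tau_arm = 225 - 29.0768 = 195.9232
m_payload = tau_payload / (g*L) = 195.9232 / (9.81*1.04) = 19.2036

19.2036 kg


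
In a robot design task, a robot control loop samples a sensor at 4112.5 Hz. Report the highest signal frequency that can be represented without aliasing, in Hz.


f_max = f_s/2 = 4112.5/2 = 2056.2500

2056.2500 Hz


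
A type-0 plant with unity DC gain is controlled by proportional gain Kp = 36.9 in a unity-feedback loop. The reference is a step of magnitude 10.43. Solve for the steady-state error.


e_ss = R/(1 + Kp) = 10.43/(1 + 36.9) = 10.43/37.9000 = 0.2752

0.2752


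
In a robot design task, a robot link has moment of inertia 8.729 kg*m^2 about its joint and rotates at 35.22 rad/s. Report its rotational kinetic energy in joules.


KE = (1/2)*I*omega^2 = 0.5*8.729*35.22^2 = 5413.9370

5413.9370 J


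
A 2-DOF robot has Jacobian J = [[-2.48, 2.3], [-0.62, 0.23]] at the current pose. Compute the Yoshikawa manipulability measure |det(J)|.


det(J) = -2.48*0.23 - (2.3)*(-0.62) = 0.8556
|det(J)| = 0.8556

0.8556


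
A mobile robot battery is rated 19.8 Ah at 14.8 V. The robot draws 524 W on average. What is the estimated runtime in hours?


E = 19.8*14.8 = 293.0400 Wh
t = E/P = 293.0400/524 = 0.5592

0.5592 hours


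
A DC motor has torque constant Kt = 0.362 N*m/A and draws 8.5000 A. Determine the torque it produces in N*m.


tau = Kt * I = 0.362*8.5000 = 3.0770

3.0770 N*m


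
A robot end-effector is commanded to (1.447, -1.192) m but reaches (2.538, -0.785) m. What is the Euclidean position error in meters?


dx = 2.538 - (1.447) = 1.0910, dy = -0.785 - (-1.192) = 0.4070
err = sqrt(1.190281 + 0.165649) = 1.1644

1.1644 m


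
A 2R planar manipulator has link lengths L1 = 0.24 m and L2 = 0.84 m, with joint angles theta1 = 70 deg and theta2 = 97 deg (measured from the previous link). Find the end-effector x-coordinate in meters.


x = L1*cos(th1) + L2*cos(th1+th2) = 0.24*cos(70 deg) + 0.84*cos(167 deg) = -0.7364

-0.7364 m


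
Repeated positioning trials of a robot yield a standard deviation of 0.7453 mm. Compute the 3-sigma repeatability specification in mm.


repeatability = 3*sigma = 3*0.7453 = 2.2359

2.2359 mm


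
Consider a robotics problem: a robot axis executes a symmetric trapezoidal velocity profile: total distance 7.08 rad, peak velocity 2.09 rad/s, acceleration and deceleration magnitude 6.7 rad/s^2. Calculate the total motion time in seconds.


t_acc = v/a = 2.09/6.7 = 0.311940 s
d_acc = v^2/(2a) = 0.325978 rad (each ramp)
d_cruise = 7.08 - 2*0.325978 = 6.428044 rad
t_cruise = 6.428044/2.09 = 3.075619 s
t_total = 2*0.311940 + 3.075619 = 3.6995

3.6995 s


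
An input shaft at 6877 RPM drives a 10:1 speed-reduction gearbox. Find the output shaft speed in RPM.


omega_out = omega_in / N = 6877 / 10 = 687.7000

687.7000 RPM


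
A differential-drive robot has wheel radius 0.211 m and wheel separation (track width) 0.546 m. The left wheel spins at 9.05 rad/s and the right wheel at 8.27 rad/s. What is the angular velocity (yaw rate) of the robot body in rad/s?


omega = r*(wR - wL)/L = 0.211*(8.27 - (9.05))/0.546 = -0.3014

-0.3014 rad/s


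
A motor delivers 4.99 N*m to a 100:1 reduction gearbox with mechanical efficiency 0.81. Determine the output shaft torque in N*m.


tau_out = tau_in * N * eta = 4.99 * 100 * 0.81 = 404.1900

404.1900 N*m


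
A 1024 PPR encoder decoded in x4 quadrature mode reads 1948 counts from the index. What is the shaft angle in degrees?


angle = counts * 360 / (PPR*4) = 1948 * 360 / 4096 = 171.2109

171.2109 degrees


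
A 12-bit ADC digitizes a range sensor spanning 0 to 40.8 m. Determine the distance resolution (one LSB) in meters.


res = range / 2^n = 40.8/2^12 = 40.8/4096 = 0.0100

0.0100 m


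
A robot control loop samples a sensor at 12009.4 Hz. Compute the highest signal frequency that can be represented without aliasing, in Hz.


f_max = f_s/2 = 12009.4/2 = 6004.7000

6004.7000 Hz


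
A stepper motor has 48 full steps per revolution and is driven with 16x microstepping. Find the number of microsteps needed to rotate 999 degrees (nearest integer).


step_size = 360/(48*16) = 360/768 = 0.468750 deg
n = 999/(360/768) = 999*768/360 = 2131.2000 -> 2131

2131 steps


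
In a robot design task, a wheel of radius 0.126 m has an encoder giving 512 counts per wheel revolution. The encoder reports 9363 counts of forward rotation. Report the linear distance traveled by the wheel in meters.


revs = 9363/512 = 18.287109
d = revs * 2*pi*r = 18.287109 * 2*pi*0.126 = 14.4776

14.4776 m


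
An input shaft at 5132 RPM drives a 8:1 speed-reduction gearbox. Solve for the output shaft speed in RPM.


omega_out = omega_in / N = 5132 / 8 = 641.5000

641.5000 RPM


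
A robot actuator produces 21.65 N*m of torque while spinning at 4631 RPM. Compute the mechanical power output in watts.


omega = 4631 * 2*pi/60 = 484.957186 rad/s
P = tau * omega = 21.65 * 484.957186 = 10499.3231

10499.3231 W


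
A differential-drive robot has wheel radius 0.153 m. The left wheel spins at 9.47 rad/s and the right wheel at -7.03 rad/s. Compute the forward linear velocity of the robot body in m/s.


v = r*(wR + wL)/2 = 0.153*(-7.03 + 9.47)/2 = 0.1867

0.1867 m/s


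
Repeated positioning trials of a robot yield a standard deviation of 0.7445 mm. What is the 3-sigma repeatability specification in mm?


repeatability = 3*sigma = 3*0.7445 = 2.2335

2.2335 mm


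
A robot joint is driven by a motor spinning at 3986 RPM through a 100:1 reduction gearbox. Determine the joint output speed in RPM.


omega_joint = omega_motor / N = 3986 / 100 = 39.8600

39.8600 RPM


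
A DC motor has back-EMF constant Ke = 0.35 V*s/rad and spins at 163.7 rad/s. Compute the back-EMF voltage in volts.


V_emf = Ke * omega = 0.35*163.7 = 57.2950

57.2950 V


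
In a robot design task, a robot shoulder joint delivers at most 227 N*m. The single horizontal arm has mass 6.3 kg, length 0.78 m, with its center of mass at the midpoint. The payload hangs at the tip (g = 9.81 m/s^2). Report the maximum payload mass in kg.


tau_arm = m_arm*g*(L/2) = 6.3*9.81*0.78/2 = 24.1032 N*m
tau_payload = tau_max - tau_arm = 227 - 24.1032 = 202.8968
m_payload = tau_payload / (g*L) = 202.8968 / (9.81*0.78) = 26.5162

26.5162 kg


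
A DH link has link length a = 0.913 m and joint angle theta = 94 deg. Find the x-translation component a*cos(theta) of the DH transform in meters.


a*cos(theta) = 0.913*cos(94 deg) = -0.0637

-0.0637 m


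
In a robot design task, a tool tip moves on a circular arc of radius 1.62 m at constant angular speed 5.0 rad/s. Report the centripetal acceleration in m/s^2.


a_c = omega^2 * r = 5.0^2 * 1.62 = 40.5000

40.5000 m/s^2


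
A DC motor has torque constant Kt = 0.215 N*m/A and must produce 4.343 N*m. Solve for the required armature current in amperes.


I = tau / Kt = 4.343/0.215 = 20.2000

20.2000 A


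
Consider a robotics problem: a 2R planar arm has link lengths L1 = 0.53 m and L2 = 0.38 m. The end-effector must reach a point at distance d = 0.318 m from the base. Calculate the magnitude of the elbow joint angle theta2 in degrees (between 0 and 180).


cos(th2) = (d^2 - L1^2 - L2^2)/(2*L1*L2) = (0.318^2 - 0.53^2 - 0.38^2)/(2*0.53*0.38) = -0.80480636
th2 = acos(-0.80480636) = 143.5916 deg

143.5916 degrees


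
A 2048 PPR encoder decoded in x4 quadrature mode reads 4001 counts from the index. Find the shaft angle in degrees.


angle = counts * 360 / (PPR*4) = 4001 * 360 / 8192 = 175.8252

175.8252 degrees


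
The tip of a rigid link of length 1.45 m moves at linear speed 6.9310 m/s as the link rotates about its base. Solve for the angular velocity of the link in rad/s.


omega = v / L = 6.9310 / 1.45 = 4.7800

4.7800 rad/s


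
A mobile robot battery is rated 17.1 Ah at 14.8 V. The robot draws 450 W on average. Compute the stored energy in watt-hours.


E = capacity * V = 17.1*14.8 = 253.0800

253.0800 Wh


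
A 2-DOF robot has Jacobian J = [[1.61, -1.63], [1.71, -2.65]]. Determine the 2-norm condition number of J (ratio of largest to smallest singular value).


JJ^T eigenvalues: trace(JJ^T) = 15.1956, det(JJ^T) = det(J)^2 = 2.18803264
s_max^2 = (15.1956 + sqrt(222.15412880))/2 = 15.05021788
s_min^2 = (15.1956 - sqrt(222.15412880))/2 = 0.14538212
kappa = s_max/s_min = sqrt(15.05021788/0.14538212) = 10.1746

10.1746


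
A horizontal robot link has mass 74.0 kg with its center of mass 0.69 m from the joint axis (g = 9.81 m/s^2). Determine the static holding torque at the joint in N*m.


tau = m*g*L = 74.0 * 9.81 * 0.69 = 500.8986

500.8986 N*m


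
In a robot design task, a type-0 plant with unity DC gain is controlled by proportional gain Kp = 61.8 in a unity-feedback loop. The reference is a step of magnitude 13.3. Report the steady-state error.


e_ss = R/(1 + Kp) = 13.3/(1 + 61.8) = 13.3/62.8000 = 0.2118

0.2118


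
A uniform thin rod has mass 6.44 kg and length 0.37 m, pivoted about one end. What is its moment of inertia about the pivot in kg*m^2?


I = (1/3)*m*L^2 = (1/3)*6.44*0.37^2 = 0.2939

0.2939 kg*m^2


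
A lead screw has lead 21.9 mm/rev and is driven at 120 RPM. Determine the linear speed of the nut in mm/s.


v = lead * (RPM/60) = 21.9*120/60 = 43.8000

43.8000 mm/s


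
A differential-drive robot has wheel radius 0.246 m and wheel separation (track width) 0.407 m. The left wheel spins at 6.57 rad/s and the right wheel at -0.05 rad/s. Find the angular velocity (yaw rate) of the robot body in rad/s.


omega = r*(wR - wL)/L = 0.246*(-0.05 - (6.57))/0.407 = -4.0013

-4.0013 rad/s


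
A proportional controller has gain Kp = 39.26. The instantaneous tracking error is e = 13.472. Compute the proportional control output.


u_P = Kp * e = 39.26 * 13.472 = 528.9107

528.9107


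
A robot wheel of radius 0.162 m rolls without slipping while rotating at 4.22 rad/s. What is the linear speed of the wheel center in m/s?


v = omega * r = 4.22 * 0.162 = 0.6836

0.6836 m/s


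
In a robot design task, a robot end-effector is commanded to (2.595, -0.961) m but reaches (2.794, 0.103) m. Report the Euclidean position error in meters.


dx = 2.794 - (2.595) = 0.1990, dy = 0.103 - (-0.961) = 1.0640
err = sqrt(0.039601 + 1.132096) = 1.0824

1.0824 m


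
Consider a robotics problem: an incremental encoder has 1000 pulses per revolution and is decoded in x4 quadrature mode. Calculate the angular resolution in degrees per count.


resolution = 360 / (PPR * 4) = 360 / 4000 = 0.0900

0.0900 degrees


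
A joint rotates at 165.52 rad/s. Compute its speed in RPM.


RPM = 165.52 * 60/(2*pi) = 1580.5996

1580.5996 RPM


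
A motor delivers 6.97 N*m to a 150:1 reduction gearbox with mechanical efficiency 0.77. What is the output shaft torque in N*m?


tau_out = tau_in * N * eta = 6.97 * 150 * 0.77 = 805.0350

805.0350 N*m


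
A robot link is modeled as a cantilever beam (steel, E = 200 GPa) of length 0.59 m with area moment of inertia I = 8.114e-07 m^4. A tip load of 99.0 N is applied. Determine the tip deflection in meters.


delta = F*L^3/(3*E*I) = 99.0*0.59^3/(3*2.000e+11*8.114e-07)
      = 20.332521/486840 = 4.1764e-05

4.1764e-05 m


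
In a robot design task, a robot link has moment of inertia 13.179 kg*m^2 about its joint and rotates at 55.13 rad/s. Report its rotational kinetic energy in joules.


KE = (1/2)*I*omega^2 = 0.5*13.179*55.13^2 = 20027.5787

20027.5787 J


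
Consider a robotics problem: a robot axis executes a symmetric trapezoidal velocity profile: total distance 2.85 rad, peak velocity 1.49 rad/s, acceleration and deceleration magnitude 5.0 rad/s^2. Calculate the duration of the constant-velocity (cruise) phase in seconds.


t_acc = v/a = 0.298000 s, d_acc = v^2/(2a) = 0.222010 rad each
d_cruise = 2.85 - 2*0.222010 = 2.405980 rad
t_cruise = d_cruise/v = 2.405980/1.49 = 1.6148

1.6148 s


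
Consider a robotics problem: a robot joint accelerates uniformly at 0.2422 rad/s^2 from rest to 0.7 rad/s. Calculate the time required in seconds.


t = delta_omega / alpha = 0.7 / 0.2422 = 2.8902

2.8902 s


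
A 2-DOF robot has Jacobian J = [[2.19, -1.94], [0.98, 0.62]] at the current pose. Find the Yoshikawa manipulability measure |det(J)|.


det(J) = 2.19*0.62 - (-1.94)*(0.98) = 3.2590
|det(J)| = 3.2590

3.2590


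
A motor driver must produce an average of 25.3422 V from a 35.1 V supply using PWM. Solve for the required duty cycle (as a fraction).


D = V_avg/V_supply = 25.3422/35.1 = 0.7220

0.7220


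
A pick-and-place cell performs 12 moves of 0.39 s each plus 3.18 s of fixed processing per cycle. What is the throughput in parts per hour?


T_cycle = 12*0.39 + 3.18 = 7.8600 s
rate = 3600/T = 458.0153

458.0153 parts/hour


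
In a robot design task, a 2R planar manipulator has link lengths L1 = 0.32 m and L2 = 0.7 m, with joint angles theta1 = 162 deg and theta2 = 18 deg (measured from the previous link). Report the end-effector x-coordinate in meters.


x = L1*cos(th1) + L2*cos(th1+th2) = 0.32*cos(162 deg) + 0.7*cos(180 deg) = -1.0043

-1.0043 m


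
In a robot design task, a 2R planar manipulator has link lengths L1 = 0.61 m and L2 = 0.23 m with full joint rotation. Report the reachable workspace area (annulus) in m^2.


r_max = L1 + L2 = 0.8400, r_min = |L1 - L2| = 0.3800
A = pi*(r_max^2 - r_min^2) = pi*(0.7056 - 0.1444) = 1.7631

1.7631 m^2


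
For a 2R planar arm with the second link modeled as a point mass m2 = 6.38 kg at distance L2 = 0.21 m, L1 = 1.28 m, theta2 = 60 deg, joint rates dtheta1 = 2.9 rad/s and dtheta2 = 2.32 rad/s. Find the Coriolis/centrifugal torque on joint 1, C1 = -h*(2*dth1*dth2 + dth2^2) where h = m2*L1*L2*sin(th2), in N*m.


h = m2*L1*L2*sin(th2) = 6.38*1.28*0.21*sin(60 deg) = 1.485185
C1 = -h*(2*2.9*2.32 + 2.32^2) = -1.485185*18.8384 = -27.9785

-27.9785 N*m


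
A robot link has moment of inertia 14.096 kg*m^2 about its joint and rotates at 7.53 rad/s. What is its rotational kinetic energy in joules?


KE = (1/2)*I*omega^2 = 0.5*14.096*7.53^2 = 399.6279

399.6279 J


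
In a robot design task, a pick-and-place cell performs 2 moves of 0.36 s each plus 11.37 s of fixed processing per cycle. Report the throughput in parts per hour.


T_cycle = 2*0.36 + 11.37 = 12.0900 s
rate = 3600/T = 297.7667

297.7667 parts/hour


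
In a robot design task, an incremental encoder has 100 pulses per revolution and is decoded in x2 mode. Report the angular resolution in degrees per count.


resolution = 360 / (PPR * 2) = 360 / 200 = 1.8000

1.8000 degrees


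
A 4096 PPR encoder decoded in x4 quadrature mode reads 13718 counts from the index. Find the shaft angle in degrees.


angle = counts * 360 / (PPR*4) = 13718 * 360 / 16384 = 301.4209

301.4209 degrees


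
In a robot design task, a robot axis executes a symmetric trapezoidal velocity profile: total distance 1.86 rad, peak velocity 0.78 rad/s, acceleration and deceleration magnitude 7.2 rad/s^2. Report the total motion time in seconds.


t_acc = v/a = 0.78/7.2 = 0.108333 s
d_acc = v^2/(2a) = 0.042250 rad (each ramp)
d_cruise = 1.86 - 2*0.042250 = 1.775500 rad
t_cruise = 1.775500/0.78 = 2.276282 s
t_total = 2*0.108333 + 2.276282 = 2.4929

2.4929 s


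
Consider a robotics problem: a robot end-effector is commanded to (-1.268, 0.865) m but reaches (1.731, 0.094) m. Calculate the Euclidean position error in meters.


dx = 1.731 - (-1.268) = 2.9990, dy = 0.094 - (0.865) = -0.7710
err = sqrt(8.994001 + 0.594441) = 3.0965

3.0965 m


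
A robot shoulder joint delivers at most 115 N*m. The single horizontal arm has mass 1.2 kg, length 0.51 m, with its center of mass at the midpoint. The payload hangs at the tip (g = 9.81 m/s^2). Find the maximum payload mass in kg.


tau_arm = m_arm*g*(L/2) = 1.2*9.81*0.51/2 = 3.0019 N*m
tau_payload = tau_max - tau_arm = 115 - 3.0019 = 111.9981
m_payload = tau_payload / (g*L) = 111.9981 / (9.81*0.51) = 22.3857

22.3857 kg


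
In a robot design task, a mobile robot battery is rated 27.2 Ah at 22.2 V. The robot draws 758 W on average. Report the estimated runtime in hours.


E = 27.2*22.2 = 603.8400 Wh
t = E/P = 603.8400/758 = 0.7966

0.7966 hours


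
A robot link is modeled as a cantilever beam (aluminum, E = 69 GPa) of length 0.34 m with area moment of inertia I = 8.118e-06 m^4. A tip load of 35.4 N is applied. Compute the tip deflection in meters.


delta = F*L^3/(3*E*I) = 35.4*0.34^3/(3*6.900e+10*8.118e-06)
      = 1.3913616/1680426 = 8.2798e-07

8.2798e-07 m


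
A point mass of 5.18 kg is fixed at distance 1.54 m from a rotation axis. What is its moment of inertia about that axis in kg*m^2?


I = m*r^2 = 5.18*1.54^2 = 12.2849

12.2849 kg*m^2


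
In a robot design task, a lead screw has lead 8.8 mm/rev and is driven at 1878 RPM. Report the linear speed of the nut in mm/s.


v = lead * (RPM/60) = 8.8*1878/60 = 275.4400

275.4400 mm/s


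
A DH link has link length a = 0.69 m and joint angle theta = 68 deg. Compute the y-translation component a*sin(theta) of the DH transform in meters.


a*sin(theta) = 0.69*sin(68 deg) = 0.6398

0.6398 m


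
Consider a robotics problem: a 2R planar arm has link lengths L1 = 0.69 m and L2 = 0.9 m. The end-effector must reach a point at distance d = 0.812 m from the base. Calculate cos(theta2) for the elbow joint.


cos(th2) = (d^2 - L1^2 - L2^2)/(2*L1*L2) = (0.812^2 - 0.69^2 - 0.9^2)/(2*0.69*0.9) = -0.5046

-0.5046


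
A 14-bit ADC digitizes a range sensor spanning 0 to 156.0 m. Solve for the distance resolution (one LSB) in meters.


res = range / 2^n = 156.0/2^14 = 156.0/16384 = 0.0095

0.0095 m


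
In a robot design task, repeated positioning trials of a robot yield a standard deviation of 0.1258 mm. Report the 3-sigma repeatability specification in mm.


repeatability = 3*sigma = 3*0.1258 = 0.3774

0.3774 mm


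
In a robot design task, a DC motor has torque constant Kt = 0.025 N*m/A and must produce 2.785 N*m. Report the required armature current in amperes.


I = tau / Kt = 2.785/0.025 = 111.4000

111.4000 A


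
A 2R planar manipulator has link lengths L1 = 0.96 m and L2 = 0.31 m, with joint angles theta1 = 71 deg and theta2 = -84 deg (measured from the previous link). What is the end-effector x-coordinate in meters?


x = L1*cos(th1) + L2*cos(th1+th2) = 0.96*cos(71 deg) + 0.31*cos(-13 deg) = 0.6146

0.6146 m


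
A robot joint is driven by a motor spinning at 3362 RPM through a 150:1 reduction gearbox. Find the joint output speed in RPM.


omega_joint = omega_motor / N = 3362 / 150 = 22.4133

22.4133 RPM


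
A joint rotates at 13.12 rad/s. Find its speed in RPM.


RPM = 13.12 * 60/(2*pi) = 125.2868

125.2868 RPM


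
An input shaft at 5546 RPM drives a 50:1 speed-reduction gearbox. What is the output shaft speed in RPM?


omega_out = omega_in / N = 5546 / 50 = 110.9200

110.9200 RPM


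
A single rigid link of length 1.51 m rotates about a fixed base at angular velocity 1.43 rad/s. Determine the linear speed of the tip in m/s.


v = L*omega = 1.51 * 1.43 = 2.1593

2.1593 m/s


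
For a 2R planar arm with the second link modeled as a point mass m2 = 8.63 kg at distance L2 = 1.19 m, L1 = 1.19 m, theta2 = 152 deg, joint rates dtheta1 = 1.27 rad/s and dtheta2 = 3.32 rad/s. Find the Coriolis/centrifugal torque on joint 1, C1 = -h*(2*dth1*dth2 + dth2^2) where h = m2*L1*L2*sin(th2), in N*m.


h = m2*L1*L2*sin(th2) = 8.63*1.19*1.19*sin(152 deg) = 5.737385
C1 = -h*(2*1.27*3.32 + 3.32^2) = -5.737385*19.4552 = -111.6220

-111.6220 N*m


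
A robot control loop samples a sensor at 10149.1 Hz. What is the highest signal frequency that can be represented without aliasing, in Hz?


f_max = f_s/2 = 10149.1/2 = 5074.5500

5074.5500 Hz


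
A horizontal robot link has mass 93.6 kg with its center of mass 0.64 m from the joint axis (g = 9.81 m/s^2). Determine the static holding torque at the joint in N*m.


tau = m*g*L = 93.6 * 9.81 * 0.64 = 587.6582

587.6582 N*m


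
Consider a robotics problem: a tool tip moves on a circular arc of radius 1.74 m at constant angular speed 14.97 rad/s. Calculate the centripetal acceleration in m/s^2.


a_c = omega^2 * r = 14.97^2 * 1.74 = 389.9356

389.9356 m/s^2


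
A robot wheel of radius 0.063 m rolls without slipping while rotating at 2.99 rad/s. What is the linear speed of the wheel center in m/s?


v = omega * r = 2.99 * 0.063 = 0.1884

0.1884 m/s


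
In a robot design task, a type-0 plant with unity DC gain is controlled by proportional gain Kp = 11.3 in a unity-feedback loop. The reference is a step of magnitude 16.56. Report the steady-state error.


e_ss = R/(1 + Kp) = 16.56/(1 + 11.3) = 16.56/12.3000 = 1.3463

1.3463


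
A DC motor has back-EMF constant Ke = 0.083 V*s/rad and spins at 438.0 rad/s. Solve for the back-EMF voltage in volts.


V_emf = Ke * omega = 0.083*438.0 = 36.3540

36.3540 V


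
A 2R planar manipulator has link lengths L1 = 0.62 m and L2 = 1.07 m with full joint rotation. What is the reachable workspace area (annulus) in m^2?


r_max = L1 + L2 = 1.6900, r_min = |L1 - L2| = 0.4500
A = pi*(r_max^2 - r_min^2) = pi*(2.8561 - 0.2025) = 8.3365

8.3365 m^2


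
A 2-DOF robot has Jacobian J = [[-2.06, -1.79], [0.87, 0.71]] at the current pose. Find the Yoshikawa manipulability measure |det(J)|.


det(J) = -2.06*0.71 - (-1.79)*(0.87) = 0.0947
|det(J)| = 0.0947

0.0947


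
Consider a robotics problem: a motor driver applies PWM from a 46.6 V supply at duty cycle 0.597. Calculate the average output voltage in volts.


V_avg = V_supply * D = 46.6*0.597 = 27.8202

27.8202 V


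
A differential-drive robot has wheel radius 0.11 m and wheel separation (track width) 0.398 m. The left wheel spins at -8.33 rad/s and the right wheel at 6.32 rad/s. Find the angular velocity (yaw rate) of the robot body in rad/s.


omega = r*(wR - wL)/L = 0.11*(6.32 - (-8.33))/0.398 = 4.0490

4.0490 rad/s


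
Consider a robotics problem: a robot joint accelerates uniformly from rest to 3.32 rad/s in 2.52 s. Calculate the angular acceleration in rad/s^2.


alpha = delta_omega / t = 3.32 / 2.52 = 1.3175

1.3175 rad/s^2


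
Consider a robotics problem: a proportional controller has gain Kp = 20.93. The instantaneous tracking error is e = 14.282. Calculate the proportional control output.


u_P = Kp * e = 20.93 * 14.282 = 298.9223

298.9223


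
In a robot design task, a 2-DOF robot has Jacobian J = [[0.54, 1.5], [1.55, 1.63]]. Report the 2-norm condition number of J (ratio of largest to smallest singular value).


JJ^T eigenvalues: trace(JJ^T) = 7.6010, det(JJ^T) = det(J)^2 = 2.08744704
s_max^2 = (7.6010 + sqrt(49.42541284))/2 = 7.31566048
s_min^2 = (7.6010 - sqrt(49.42541284))/2 = 0.28533952
kappa = s_max/s_min = sqrt(7.31566048/0.28533952) = 5.0634

5.0634


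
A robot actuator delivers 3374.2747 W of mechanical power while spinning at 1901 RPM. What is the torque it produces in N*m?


omega = 1901 * 2*pi/60 = 199.072254 rad/s
tau = P / omega = 3374.2747 / 199.072254 = 16.9500

16.9500 N*m


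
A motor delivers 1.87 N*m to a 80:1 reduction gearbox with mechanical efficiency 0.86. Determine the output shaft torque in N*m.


tau_out = tau_in * N * eta = 1.87 * 80 * 0.86 = 128.6560

128.6560 N*m


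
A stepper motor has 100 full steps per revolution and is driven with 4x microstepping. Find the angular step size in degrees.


step = 360/(100*4) = 360/400 = 0.9000

0.9000 degrees


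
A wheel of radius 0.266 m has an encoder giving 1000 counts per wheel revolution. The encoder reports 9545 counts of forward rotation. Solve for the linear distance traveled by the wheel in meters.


revs = 9545/1000 = 9.545000
d = revs * 2*pi*r = 9.545000 * 2*pi*0.266 = 15.9528

15.9528 m


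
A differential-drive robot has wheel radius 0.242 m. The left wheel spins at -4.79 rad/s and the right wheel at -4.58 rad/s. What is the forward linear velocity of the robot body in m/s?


v = r*(wR + wL)/2 = 0.242*(-4.58 + -4.79)/2 = -1.1338

-1.1338 m/s


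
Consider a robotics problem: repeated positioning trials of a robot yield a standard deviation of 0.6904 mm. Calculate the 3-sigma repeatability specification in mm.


repeatability = 3*sigma = 3*0.6904 = 2.0712

2.0712 mm


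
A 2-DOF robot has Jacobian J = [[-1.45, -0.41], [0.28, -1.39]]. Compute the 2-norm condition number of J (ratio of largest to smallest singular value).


JJ^T eigenvalues: trace(JJ^T) = 4.2811, det(JJ^T) = det(J)^2 = 4.53817809
s_max^2 = (4.2811 + sqrt(0.17510485))/2 = 2.34977766
s_min^2 = (4.2811 - sqrt(0.17510485))/2 = 1.93132234
kappa = s_max/s_min = sqrt(2.34977766/1.93132234) = 1.1030

1.1030


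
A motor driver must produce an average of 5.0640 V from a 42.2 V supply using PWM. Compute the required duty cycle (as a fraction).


D = V_avg/V_supply = 5.0640/42.2 = 0.1200

0.1200


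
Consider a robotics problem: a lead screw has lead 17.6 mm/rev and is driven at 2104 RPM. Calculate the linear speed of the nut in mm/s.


v = lead * (RPM/60) = 17.6*2104/60 = 617.1733

617.1733 mm/s


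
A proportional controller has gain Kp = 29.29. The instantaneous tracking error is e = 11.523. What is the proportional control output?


u_P = Kp * e = 29.29 * 11.523 = 337.5087

337.5087


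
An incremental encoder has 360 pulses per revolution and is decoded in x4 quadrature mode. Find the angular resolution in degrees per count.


resolution = 360 / (PPR * 4) = 360 / 1440 = 0.2500

0.2500 degrees


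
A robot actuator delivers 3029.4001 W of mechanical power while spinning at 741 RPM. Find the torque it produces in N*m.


omega = 741 * 2*pi/60 = 77.597339 rad/s
tau = P / omega = 3029.4001 / 77.597339 = 39.0400

39.0400 N*m


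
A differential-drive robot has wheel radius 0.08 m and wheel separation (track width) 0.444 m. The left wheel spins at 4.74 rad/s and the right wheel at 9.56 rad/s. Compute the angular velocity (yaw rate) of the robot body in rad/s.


omega = r*(wR - wL)/L = 0.08*(9.56 - (4.74))/0.444 = 0.8685

0.8685 rad/s


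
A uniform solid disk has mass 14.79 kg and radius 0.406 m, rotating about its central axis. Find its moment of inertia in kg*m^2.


I = (1/2)*m*R^2 = 0.5*14.79*0.406^2 = 1.2190

1.2190 kg*m^2


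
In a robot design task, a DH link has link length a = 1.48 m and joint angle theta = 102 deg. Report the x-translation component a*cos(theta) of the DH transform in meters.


a*cos(theta) = 1.48*cos(102 deg) = -0.3077

-0.3077 m


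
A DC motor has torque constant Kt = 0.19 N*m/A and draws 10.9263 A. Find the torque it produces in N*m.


tau = Kt * I = 0.19*10.9263 = 2.0760

2.0760 N*m


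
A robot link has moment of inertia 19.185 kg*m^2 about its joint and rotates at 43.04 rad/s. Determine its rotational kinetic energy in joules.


KE = (1/2)*I*omega^2 = 0.5*19.185*43.04^2 = 17769.5460

17769.5460 J


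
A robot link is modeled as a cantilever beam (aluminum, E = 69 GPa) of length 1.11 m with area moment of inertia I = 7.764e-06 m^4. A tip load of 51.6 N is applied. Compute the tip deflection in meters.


delta = F*L^3/(3*E*I) = 51.6*1.11^3/(3*6.900e+10*7.764e-06)
      = 70.5697596/1607148 = 4.3910e-05

4.3910e-05 m


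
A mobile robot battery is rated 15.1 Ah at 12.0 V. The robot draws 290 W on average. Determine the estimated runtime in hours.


E = 15.1*12.0 = 181.2000 Wh
t = E/P = 181.2000/290 = 0.6248

0.6248 hours


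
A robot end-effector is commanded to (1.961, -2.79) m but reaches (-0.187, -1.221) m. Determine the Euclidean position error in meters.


dx = -0.187 - (1.961) = -2.1480, dy = -1.221 - (-2.79) = 1.5690
err = sqrt(4.613904 + 2.461761) = 2.6600

2.6600 m


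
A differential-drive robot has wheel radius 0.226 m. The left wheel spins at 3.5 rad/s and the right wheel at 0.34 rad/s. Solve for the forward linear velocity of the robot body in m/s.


v = r*(wR + wL)/2 = 0.226*(0.34 + 3.5)/2 = 0.4339

0.4339 m/s


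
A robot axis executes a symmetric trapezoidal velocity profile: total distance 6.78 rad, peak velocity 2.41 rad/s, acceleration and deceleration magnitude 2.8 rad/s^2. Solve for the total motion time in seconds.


t_acc = v/a = 2.41/2.8 = 0.860714 s
d_acc = v^2/(2a) = 1.037161 rad (each ramp)
d_cruise = 6.78 - 2*1.037161 = 4.705678 rad
t_cruise = 4.705678/2.41 = 1.952563 s
t_total = 2*0.860714 + 1.952563 = 3.6740

3.6740 s


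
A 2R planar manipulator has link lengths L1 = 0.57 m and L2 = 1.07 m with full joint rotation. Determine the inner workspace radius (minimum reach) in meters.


r_min = |L1 - L2| = |0.57 - 1.07| = 0.5000

0.5000 m


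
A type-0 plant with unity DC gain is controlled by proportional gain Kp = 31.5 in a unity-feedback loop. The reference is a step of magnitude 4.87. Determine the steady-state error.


e_ss = R/(1 + Kp) = 4.87/(1 + 31.5) = 4.87/32.5000 = 0.1498

0.1498


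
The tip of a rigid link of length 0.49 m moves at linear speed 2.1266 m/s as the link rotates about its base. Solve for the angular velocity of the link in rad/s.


omega = v / L = 2.1266 / 0.49 = 4.3400

4.3400 rad/s


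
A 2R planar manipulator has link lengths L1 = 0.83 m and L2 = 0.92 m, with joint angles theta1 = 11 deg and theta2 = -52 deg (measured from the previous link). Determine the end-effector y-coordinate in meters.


y = L1*sin(th1) + L2*sin(th1+th2) = 0.83*sin(11 deg) + 0.92*sin(-41 deg) = -0.4452

-0.4452 m


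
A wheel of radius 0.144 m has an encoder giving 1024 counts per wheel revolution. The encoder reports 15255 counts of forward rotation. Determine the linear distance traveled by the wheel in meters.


revs = 15255/1024 = 14.897461
d = revs * 2*pi*r = 14.897461 * 2*pi*0.144 = 13.4789

13.4789 m


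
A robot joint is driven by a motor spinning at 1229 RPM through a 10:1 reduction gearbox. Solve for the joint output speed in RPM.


omega_joint = omega_motor / N = 1229 / 10 = 122.9000

122.9000 RPM
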